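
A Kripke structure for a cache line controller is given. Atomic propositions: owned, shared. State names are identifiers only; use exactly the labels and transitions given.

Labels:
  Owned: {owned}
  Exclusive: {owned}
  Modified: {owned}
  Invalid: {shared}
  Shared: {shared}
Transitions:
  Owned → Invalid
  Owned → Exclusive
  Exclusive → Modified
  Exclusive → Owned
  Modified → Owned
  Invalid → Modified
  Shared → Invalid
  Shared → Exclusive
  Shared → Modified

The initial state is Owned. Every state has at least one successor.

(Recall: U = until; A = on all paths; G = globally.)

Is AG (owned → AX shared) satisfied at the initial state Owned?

States satisfying owned → AX shared: {Invalid, Shared}.
States satisfying AG (owned → AX shared): ∅.
Exclusive is reachable from Owned and violates owned → AX shared, so AG fails at Owned.
Owned ∉ Sat(AG (owned → AX shared)).

No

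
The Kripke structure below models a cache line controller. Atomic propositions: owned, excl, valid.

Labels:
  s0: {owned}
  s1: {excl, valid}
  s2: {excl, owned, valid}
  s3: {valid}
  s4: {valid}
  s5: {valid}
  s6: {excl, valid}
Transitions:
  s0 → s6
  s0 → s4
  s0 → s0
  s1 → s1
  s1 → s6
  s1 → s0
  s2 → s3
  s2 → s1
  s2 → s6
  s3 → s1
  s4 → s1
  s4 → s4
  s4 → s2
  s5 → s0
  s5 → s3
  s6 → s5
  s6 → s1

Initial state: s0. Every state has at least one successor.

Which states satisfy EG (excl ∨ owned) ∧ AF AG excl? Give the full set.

none

States satisfying excl ∨ owned: {s0, s1, s2, s6}.
States satisfying EG (excl ∨ owned): {s0, s1, s2, s6}.
States satisfying AG excl: ∅.
States satisfying AF AG excl: ∅.
States satisfying EG (excl ∨ owned) ∧ AF AG excl: ∅.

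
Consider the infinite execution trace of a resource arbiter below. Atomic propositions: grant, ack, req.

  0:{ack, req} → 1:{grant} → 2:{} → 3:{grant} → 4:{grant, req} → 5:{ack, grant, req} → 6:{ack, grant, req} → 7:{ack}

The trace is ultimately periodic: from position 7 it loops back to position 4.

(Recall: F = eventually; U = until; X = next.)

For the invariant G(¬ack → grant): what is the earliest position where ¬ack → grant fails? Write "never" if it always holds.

Check ¬ack → grant at each position in order: 0 ✓, 1 ✓.
At position 2 the labels are {}, so ¬ack → grant is false there. This is the first violation.

2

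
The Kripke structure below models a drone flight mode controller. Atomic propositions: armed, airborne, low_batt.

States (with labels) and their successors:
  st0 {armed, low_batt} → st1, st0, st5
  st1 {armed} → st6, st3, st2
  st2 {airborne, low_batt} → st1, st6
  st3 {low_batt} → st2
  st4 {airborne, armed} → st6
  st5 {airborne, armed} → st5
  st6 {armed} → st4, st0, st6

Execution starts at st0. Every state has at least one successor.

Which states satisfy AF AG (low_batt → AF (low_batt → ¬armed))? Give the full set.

{st5}

States satisfying AG (low_batt → AF (low_batt → ¬armed)): {st5}.
States satisfying AF AG (low_batt → AF (low_batt → ¬armed)): {st5}.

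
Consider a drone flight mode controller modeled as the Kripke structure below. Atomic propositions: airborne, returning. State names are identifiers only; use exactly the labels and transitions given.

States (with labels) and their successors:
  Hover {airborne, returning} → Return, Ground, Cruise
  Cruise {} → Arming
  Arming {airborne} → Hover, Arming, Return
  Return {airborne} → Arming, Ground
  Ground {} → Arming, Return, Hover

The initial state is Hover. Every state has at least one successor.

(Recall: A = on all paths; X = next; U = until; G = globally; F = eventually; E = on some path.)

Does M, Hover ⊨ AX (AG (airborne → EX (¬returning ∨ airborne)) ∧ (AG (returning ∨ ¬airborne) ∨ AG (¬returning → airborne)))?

States satisfying AX (AG (airborne → EX (¬returning ∨ airborne)) ∧ (AG (returning ∨ ¬airborne) ∨ AG (¬returning → airborne))): ∅.
Hover ∉ Sat(AX (AG (airborne → EX (¬returning ∨ airborne)) ∧ (AG (returning ∨ ¬airborne) ∨ AG (¬returning → airborne)))).

Does not hold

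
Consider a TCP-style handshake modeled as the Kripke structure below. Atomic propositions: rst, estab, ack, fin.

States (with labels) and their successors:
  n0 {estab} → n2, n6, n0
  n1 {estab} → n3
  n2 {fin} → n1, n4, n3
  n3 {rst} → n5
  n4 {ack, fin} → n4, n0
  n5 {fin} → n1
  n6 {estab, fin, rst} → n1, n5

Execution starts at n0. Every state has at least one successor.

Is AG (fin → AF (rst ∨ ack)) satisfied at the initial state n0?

States satisfying fin → AF (rst ∨ ack): {n0, n1, n2, n3, n4, n5, n6}.
States satisfying AG (fin → AF (rst ∨ ack)): {n0, n1, n2, n3, n4, n5, n6}.
Every state reachable from n0 satisfies fin → AF (rst ∨ ack).
n0 ∈ Sat(AG (fin → AF (rst ∨ ack))).

Satisfied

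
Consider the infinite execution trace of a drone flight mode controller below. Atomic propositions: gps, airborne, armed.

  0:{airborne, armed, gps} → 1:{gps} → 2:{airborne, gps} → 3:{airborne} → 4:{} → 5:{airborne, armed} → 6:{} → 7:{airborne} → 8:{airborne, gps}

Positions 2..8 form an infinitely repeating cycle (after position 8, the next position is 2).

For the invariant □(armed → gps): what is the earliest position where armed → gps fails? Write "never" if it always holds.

Check armed → gps at each position in order: 0 ✓, 1 ✓, 2 ✓, 3 ✓, 4 ✓.
At position 5 the labels are {airborne, armed}, so armed → gps is false there. This is the first violation.

5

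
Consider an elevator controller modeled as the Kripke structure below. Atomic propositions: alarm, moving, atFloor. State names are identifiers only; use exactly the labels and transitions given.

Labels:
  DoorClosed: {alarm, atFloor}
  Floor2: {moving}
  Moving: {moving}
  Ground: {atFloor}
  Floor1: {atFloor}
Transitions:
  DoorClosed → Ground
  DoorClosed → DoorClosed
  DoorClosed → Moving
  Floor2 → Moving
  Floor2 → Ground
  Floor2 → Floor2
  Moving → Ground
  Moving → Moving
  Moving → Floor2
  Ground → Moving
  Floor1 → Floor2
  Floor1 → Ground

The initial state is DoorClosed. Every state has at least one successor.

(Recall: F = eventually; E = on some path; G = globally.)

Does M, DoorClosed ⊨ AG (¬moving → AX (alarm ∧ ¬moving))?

States satisfying ¬moving → AX (alarm ∧ ¬moving): {Floor2, Moving}.
States satisfying AG (¬moving → AX (alarm ∧ ¬moving)): ∅.
DoorClosed is reachable from DoorClosed and violates ¬moving → AX (alarm ∧ ¬moving), so AG fails at DoorClosed.
DoorClosed ∉ Sat(AG (¬moving → AX (alarm ∧ ¬moving))).

Does not hold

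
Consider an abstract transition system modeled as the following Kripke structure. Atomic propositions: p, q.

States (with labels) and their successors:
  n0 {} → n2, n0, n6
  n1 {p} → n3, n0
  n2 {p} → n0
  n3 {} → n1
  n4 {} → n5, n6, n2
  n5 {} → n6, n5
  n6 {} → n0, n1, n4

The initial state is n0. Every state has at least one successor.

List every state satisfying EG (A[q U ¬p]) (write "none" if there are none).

{n0, n4, n5, n6}

States satisfying A[q U ¬p]: {n0, n3, n4, n5, n6}.
States satisfying EG (A[q U ¬p]): {n0, n4, n5, n6}.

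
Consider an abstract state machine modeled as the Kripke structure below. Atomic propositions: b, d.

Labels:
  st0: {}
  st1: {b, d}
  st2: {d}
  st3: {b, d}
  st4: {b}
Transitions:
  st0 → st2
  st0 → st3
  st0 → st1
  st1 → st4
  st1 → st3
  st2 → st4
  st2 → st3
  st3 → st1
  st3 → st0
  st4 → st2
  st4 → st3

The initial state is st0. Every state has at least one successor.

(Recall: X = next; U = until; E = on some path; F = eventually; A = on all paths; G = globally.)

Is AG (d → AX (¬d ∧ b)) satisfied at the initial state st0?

No

States satisfying d → AX (¬d ∧ b): {st0, st4}.
States satisfying AG (d → AX (¬d ∧ b)): ∅.
st1 is reachable from st0 and violates d → AX (¬d ∧ b), so AG fails at st0.
st0 ∉ Sat(AG (d → AX (¬d ∧ b))).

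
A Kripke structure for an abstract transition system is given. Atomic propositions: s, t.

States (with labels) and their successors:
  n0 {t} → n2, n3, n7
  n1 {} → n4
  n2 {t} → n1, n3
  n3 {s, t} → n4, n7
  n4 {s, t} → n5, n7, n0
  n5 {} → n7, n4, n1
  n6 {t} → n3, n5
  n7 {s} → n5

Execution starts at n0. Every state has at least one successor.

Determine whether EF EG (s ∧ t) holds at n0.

States satisfying EG (s ∧ t): ∅.
States satisfying EF EG (s ∧ t): ∅.
No suitable path/successor from n0 witnesses the formula.
n0 ∉ Sat(EF EG (s ∧ t)).

Does not hold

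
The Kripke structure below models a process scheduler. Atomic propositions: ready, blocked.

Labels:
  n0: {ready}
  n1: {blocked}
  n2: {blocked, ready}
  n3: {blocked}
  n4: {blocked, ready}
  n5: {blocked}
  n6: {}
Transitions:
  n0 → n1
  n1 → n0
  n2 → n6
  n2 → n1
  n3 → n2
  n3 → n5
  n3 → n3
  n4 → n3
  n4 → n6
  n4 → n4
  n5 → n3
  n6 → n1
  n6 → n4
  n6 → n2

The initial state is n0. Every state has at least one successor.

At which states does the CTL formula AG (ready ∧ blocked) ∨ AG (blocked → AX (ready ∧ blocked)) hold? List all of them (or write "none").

States satisfying ready ∧ blocked: {n2, n4}.
States satisfying AG (ready ∧ blocked): ∅.
States satisfying blocked → AX (ready ∧ blocked): {n0, n6}.
States satisfying AG (blocked → AX (ready ∧ blocked)): ∅.
States satisfying AG (ready ∧ blocked) ∨ AG (blocked → AX (ready ∧ blocked)): ∅.

none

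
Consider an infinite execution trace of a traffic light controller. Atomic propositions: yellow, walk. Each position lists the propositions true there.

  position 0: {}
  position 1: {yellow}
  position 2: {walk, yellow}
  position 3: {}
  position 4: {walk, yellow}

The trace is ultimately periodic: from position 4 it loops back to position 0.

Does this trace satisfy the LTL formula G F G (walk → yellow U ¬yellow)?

Yes

F G (walk → yellow U ¬yellow) holds at every position 0..4, and those are all positions ever visited, so G F G (walk → yellow U ¬yellow) holds.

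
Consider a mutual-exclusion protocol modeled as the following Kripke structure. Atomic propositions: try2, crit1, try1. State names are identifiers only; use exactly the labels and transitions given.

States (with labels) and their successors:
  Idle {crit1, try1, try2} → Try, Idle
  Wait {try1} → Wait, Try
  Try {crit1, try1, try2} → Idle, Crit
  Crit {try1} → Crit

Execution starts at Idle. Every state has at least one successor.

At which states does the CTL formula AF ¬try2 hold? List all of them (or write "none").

{Wait, Crit}

States satisfying ¬try2: {Wait, Crit}.
States satisfying AF ¬try2: {Wait, Crit}.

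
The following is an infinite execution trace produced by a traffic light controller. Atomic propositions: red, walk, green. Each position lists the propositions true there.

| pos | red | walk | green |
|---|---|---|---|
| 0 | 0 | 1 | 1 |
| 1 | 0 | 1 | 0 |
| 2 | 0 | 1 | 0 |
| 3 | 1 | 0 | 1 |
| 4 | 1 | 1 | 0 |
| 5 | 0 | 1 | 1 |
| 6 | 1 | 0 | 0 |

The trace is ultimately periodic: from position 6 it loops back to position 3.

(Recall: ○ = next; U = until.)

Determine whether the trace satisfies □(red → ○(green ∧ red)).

red → ○(green ∧ red) must hold at every position from 0 onward. It fails at position 3, so □(red → ○(green ∧ red)) is false.
Positions where red holds: 3, 4, 6.
Check ○(green ∧ red) at each: 3→fails, 4→fails, 6→ok.

Violated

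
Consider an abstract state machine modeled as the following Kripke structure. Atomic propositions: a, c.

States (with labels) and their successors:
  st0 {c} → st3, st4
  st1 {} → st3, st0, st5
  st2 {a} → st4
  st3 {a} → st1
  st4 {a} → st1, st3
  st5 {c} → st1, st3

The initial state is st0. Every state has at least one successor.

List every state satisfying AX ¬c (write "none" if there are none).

{st0, st2, st3, st4, st5}

States satisfying ¬c: {st1, st2, st3, st4}.
States satisfying AX ¬c: {st0, st2, st3, st4, st5}.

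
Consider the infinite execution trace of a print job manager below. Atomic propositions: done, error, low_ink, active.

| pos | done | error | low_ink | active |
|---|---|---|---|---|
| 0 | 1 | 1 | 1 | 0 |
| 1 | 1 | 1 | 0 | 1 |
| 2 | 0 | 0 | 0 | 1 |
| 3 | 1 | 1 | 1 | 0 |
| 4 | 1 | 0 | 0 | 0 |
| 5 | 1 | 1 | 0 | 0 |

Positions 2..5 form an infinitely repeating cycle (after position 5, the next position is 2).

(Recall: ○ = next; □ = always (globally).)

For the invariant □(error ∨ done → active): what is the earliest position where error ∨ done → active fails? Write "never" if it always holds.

At position 0 the labels are {done, error, low_ink}, so error ∨ done → active is false there. This is the first violation.

0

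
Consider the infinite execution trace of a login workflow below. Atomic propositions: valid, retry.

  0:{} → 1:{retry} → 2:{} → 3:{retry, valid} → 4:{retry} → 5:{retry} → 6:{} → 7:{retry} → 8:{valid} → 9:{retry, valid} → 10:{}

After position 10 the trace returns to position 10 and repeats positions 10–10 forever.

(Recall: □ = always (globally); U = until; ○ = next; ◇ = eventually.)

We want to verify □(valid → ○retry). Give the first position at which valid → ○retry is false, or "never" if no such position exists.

9

Check valid → ○retry at each position in order: 0 ✓, 1 ✓, 2 ✓, 3 ✓, 4 ✓, 5 ✓, 6 ✓, 7 ✓, 8 ✓.
At position 9 the labels are {retry, valid} and the next position 10 has {}, so valid → ○retry is false there. This is the first violation.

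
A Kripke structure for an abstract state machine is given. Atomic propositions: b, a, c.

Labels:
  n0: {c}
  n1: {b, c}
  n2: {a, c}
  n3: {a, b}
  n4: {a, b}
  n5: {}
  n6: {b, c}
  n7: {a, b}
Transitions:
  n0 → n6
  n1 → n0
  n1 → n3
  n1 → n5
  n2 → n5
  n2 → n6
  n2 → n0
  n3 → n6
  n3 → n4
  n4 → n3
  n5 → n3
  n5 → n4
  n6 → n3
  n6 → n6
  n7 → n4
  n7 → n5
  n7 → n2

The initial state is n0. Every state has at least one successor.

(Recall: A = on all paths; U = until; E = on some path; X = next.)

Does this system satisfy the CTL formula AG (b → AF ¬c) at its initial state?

Violated

States satisfying b → AF ¬c: {n0, n2, n3, n4, n5, n7}.
States satisfying AG (b → AF ¬c): ∅.
n6 is reachable from n0 and violates b → AF ¬c, so AG fails at n0.
n0 ∉ Sat(AG (b → AF ¬c)).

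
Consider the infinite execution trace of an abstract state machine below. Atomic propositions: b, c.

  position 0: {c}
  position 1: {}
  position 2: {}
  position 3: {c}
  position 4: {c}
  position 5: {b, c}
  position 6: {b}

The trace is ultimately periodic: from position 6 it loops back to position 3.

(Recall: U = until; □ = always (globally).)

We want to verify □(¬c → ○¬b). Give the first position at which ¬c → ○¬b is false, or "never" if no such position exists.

never

¬c → ○¬b holds at every position 0..6, and those are all the positions the trace ever visits, so the invariant □(¬c → ○¬b) is never violated.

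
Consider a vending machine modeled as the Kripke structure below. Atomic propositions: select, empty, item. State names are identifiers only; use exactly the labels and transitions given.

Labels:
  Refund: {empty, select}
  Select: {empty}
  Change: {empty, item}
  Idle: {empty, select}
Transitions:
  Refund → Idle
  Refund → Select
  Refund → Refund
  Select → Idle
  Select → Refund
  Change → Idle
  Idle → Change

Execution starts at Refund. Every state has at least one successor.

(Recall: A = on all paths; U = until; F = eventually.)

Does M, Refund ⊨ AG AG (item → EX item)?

States satisfying AG (item → EX item): ∅.
States satisfying AG AG (item → EX item): ∅.
Change is reachable from Refund and violates AG (item → EX item), so AG fails at Refund.
Refund ∉ Sat(AG AG (item → EX item)).

Violated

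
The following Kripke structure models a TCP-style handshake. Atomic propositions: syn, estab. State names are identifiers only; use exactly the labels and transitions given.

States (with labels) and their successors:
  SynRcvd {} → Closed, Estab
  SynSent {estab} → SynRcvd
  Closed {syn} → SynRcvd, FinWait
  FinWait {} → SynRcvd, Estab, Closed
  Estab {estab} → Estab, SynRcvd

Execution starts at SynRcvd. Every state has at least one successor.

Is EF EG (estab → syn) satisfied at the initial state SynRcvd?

Holds

States satisfying EG (estab → syn): {SynRcvd, Closed, FinWait}.
States satisfying EF EG (estab → syn): {SynRcvd, SynSent, Closed, FinWait, Estab}.
Some path from SynRcvd reaches a state where EG (estab → syn) holds.
SynRcvd ∈ Sat(EF EG (estab → syn)).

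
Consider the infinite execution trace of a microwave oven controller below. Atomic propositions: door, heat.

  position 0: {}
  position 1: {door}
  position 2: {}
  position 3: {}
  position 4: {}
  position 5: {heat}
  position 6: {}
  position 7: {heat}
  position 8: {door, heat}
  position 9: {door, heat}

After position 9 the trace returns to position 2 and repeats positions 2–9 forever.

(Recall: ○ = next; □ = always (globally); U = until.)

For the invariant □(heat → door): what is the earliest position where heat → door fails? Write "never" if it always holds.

Check heat → door at each position in order: 0 ✓, 1 ✓, 2 ✓, 3 ✓, 4 ✓.
At position 5 the labels are {heat}, so heat → door is false there. This is the first violation.

5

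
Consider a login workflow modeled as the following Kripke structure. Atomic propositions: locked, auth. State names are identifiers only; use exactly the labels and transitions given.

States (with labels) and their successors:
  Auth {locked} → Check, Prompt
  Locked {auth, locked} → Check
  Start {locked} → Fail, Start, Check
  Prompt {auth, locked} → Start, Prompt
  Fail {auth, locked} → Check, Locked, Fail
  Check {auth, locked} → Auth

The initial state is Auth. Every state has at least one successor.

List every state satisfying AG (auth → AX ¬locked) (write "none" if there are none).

States satisfying auth → AX ¬locked: {Auth, Start}.
States satisfying AG (auth → AX ¬locked): ∅.

none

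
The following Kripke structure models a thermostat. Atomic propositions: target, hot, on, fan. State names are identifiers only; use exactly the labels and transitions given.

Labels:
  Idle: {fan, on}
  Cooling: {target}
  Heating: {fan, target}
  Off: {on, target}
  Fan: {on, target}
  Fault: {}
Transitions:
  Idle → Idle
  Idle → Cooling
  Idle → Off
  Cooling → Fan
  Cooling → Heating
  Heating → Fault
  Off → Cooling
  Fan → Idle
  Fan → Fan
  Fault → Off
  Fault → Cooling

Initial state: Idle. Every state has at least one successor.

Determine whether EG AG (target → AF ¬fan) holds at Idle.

Holds

States satisfying AG (target → AF ¬fan): {Idle, Cooling, Heating, Off, Fan, Fault}.
States satisfying EG AG (target → AF ¬fan): {Idle, Cooling, Heating, Off, Fan, Fault}.
Idle ∈ Sat(EG AG (target → AF ¬fan)).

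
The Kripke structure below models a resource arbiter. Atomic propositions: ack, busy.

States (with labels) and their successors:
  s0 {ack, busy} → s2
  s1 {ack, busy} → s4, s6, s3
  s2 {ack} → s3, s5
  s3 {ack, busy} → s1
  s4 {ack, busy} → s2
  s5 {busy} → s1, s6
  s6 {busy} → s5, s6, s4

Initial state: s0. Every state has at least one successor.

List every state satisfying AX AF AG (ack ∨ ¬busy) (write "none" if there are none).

States satisfying AF AG (ack ∨ ¬busy): ∅.
States satisfying AX AF AG (ack ∨ ¬busy): ∅.

none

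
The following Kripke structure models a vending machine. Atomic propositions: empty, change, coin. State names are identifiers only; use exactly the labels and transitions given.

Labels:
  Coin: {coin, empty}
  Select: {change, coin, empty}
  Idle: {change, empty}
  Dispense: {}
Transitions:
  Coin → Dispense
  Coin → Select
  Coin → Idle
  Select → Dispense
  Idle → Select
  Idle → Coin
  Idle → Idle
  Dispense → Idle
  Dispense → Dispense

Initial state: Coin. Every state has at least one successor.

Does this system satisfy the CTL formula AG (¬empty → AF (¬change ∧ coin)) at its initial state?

States satisfying ¬empty → AF (¬change ∧ coin): {Coin, Select, Idle}.
States satisfying AG (¬empty → AF (¬change ∧ coin)): ∅.
Dispense is reachable from Coin and violates ¬empty → AF (¬change ∧ coin), so AG fails at Coin.
Coin ∉ Sat(AG (¬empty → AF (¬change ∧ coin))).

Violated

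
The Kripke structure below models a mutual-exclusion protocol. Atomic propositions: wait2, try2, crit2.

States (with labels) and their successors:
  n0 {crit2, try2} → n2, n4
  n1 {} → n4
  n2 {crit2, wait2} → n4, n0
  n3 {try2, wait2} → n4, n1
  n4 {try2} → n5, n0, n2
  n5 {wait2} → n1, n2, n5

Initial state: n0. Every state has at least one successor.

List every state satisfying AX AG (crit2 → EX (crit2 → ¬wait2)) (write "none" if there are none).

{n0, n1, n2, n3, n4, n5}

States satisfying AG (crit2 → EX (crit2 → ¬wait2)): {n0, n1, n2, n3, n4, n5}.
States satisfying AX AG (crit2 → EX (crit2 → ¬wait2)): {n0, n1, n2, n3, n4, n5}.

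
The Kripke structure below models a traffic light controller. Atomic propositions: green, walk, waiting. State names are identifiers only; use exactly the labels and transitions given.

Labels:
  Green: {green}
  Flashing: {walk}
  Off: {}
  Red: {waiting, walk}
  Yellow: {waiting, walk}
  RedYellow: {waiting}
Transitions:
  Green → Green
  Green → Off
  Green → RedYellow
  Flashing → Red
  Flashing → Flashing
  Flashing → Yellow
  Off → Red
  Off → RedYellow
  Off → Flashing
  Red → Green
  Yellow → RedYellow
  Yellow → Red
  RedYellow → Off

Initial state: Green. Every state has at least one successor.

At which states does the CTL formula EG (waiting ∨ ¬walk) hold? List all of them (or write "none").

States satisfying waiting ∨ ¬walk: {Green, Off, Red, Yellow, RedYellow}.
States satisfying EG (waiting ∨ ¬walk): {Green, Off, Red, Yellow, RedYellow}.

{Green, Off, Red, Yellow, RedYellow}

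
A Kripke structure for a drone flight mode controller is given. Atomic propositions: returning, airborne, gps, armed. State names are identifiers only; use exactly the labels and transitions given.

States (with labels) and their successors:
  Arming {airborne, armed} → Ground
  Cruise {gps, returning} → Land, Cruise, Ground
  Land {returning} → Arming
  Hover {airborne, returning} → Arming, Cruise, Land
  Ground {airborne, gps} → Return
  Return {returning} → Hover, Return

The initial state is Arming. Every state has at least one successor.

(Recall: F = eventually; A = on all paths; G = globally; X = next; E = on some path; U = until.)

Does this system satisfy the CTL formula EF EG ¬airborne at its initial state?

Yes

States satisfying EG ¬airborne: {Cruise, Return}.
States satisfying EF EG ¬airborne: {Arming, Cruise, Land, Hover, Ground, Return}.
Some path from Arming reaches a state where EG ¬airborne holds.
Arming ∈ Sat(EF EG ¬airborne).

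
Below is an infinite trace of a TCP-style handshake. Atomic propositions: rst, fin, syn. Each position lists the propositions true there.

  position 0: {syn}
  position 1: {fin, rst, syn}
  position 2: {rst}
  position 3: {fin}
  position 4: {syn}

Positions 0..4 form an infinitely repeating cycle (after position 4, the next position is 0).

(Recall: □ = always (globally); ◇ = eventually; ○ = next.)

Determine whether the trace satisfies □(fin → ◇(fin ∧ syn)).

Yes

fin → ◇(fin ∧ syn) holds at every position 0..4, and those are all positions ever visited, so □(fin → ◇(fin ∧ syn)) holds.
Positions where fin holds: 1, 3.
Check ◇(fin ∧ syn) at each: 1→ok, 3→ok.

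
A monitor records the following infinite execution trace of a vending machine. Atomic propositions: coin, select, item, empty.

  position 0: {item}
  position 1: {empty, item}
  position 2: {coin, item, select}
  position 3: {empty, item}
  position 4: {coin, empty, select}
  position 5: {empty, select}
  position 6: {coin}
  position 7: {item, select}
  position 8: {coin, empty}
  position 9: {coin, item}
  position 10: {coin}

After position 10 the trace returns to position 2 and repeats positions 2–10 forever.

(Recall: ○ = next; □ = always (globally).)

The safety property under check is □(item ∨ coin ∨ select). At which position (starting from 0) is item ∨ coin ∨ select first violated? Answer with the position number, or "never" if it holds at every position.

item ∨ coin ∨ select holds at every position 0..10, and those are all the positions the trace ever visits, so the invariant □(item ∨ coin ∨ select) is never violated.

never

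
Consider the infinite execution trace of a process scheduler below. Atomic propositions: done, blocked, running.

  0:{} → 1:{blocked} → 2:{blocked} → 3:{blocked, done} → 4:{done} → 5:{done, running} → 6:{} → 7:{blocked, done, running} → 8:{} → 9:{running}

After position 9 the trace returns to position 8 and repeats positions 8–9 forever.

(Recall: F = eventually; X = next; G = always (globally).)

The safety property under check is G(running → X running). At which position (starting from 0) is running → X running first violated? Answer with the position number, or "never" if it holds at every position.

Check running → X running at each position in order: 0 ✓, 1 ✓, 2 ✓, 3 ✓, 4 ✓.
At position 5 the labels are {done, running} and the next position 6 has {}, so running → X running is false there. This is the first violation.

5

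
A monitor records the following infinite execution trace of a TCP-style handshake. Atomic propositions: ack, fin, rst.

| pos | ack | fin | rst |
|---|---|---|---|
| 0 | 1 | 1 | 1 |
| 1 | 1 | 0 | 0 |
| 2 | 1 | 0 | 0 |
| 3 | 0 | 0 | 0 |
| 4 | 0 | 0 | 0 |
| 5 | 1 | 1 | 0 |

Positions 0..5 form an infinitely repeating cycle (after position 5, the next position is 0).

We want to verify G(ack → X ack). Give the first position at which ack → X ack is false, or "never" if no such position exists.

2

Check ack → X ack at each position in order: 0 ✓, 1 ✓.
At position 2 the labels are {ack} and the next position 3 has {}, so ack → X ack is false there. This is the first violation.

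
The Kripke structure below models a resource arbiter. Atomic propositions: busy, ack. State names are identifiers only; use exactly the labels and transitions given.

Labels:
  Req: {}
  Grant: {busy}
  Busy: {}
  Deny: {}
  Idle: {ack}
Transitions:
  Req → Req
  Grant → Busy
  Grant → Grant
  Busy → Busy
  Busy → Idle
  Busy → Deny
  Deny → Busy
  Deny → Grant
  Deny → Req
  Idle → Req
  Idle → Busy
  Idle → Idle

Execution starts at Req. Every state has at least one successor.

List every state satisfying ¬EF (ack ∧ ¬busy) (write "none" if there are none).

States satisfying ack ∧ ¬busy: {Idle}.
States satisfying EF (ack ∧ ¬busy): {Grant, Busy, Deny, Idle}.
States satisfying ¬EF (ack ∧ ¬busy): {Req}.

{Req}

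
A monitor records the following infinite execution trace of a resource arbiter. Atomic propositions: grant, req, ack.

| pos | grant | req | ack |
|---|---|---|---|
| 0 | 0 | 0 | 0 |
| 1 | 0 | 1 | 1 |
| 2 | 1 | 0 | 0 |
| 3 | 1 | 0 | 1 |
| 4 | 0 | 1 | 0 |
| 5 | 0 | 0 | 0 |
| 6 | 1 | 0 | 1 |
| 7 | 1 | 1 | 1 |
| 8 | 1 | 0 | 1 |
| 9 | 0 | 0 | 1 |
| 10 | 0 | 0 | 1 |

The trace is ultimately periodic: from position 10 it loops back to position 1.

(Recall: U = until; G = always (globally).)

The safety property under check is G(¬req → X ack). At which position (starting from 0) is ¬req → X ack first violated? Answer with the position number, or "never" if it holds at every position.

Check ¬req → X ack at each position in order: 0 ✓, 1 ✓, 2 ✓.
At position 3 the labels are {ack, grant} and the next position 4 has {req}, so ¬req → X ack is false there. This is the first violation.

3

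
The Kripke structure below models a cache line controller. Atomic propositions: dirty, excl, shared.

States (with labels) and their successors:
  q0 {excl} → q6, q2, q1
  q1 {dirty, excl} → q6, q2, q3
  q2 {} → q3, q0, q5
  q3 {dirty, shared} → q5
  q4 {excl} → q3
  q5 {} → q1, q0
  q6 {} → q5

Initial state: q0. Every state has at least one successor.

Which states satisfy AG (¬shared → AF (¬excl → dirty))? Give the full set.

{q0, q1, q2, q3, q4, q5, q6}

States satisfying ¬shared → AF (¬excl → dirty): {q0, q1, q2, q3, q4, q5, q6}.
States satisfying AG (¬shared → AF (¬excl → dirty)): {q0, q1, q2, q3, q4, q5, q6}.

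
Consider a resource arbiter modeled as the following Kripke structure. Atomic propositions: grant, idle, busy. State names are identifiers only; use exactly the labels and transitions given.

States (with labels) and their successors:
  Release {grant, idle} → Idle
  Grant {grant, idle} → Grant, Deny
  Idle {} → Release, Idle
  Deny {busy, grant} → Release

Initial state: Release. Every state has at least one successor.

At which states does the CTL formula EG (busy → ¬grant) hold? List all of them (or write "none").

{Release, Grant, Idle}

States satisfying busy → ¬grant: {Release, Grant, Idle}.
States satisfying EG (busy → ¬grant): {Release, Grant, Idle}.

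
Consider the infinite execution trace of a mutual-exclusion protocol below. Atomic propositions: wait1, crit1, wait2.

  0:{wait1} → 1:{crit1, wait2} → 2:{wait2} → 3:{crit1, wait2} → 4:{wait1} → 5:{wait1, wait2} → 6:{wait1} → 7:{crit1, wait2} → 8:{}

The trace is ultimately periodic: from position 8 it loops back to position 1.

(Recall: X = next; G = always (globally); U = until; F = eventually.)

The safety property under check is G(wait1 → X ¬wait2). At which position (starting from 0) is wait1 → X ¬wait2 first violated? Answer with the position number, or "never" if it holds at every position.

0

At position 0 the labels are {wait1} and the next position 1 has {crit1, wait2}, so wait1 → X ¬wait2 is false there. This is the first violation.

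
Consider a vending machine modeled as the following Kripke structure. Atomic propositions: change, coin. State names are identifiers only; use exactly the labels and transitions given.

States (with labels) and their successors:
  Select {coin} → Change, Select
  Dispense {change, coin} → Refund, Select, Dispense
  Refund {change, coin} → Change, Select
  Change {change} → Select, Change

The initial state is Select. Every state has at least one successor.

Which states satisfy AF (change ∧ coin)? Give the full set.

{Dispense, Refund}

States satisfying change ∧ coin: {Dispense, Refund}.
States satisfying AF (change ∧ coin): {Dispense, Refund}.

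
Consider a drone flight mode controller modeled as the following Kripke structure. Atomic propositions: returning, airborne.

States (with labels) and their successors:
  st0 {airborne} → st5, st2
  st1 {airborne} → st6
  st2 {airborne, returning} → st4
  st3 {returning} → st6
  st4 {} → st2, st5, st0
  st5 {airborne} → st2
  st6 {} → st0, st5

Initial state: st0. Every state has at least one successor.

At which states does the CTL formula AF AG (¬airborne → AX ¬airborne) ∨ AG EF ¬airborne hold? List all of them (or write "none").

{st0, st1, st2, st3, st4, st5, st6}

States satisfying AG (¬airborne → AX ¬airborne): ∅.
States satisfying AF AG (¬airborne → AX ¬airborne): ∅.
States satisfying EF ¬airborne: {st0, st1, st2, st3, st4, st5, st6}.
States satisfying AG EF ¬airborne: {st0, st1, st2, st3, st4, st5, st6}.
States satisfying AF AG (¬airborne → AX ¬airborne) ∨ AG EF ¬airborne: {st0, st1, st2, st3, st4, st5, st6}.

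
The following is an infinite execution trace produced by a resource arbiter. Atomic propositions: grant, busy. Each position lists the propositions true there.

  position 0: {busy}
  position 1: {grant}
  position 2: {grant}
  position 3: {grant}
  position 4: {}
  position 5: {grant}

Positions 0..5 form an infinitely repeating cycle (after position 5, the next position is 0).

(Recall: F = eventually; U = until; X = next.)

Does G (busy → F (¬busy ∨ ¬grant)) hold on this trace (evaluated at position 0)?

busy → F (¬busy ∨ ¬grant) holds at every position 0..5, and those are all positions ever visited, so G (busy → F (¬busy ∨ ¬grant)) holds.
Positions where busy holds: 0.
Check F (¬busy ∨ ¬grant) at each: 0→ok.

Holds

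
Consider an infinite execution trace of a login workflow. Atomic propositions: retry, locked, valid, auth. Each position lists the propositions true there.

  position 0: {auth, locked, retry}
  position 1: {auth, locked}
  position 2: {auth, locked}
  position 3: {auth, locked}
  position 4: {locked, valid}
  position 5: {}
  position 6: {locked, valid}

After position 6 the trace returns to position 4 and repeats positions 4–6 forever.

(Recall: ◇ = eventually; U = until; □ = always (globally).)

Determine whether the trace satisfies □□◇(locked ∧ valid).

Satisfied

□◇(locked ∧ valid) holds at every position 0..6, and those are all positions ever visited, so □□◇(locked ∧ valid) holds.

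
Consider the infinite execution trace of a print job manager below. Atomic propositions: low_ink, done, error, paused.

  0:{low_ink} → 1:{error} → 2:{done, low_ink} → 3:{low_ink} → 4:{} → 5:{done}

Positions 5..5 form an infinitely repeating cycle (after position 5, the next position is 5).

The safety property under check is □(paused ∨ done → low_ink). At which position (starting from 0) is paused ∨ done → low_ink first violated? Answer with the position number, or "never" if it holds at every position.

Check paused ∨ done → low_ink at each position in order: 0 ✓, 1 ✓, 2 ✓, 3 ✓, 4 ✓.
At position 5 the labels are {done}, so paused ∨ done → low_ink is false there. This is the first violation.

5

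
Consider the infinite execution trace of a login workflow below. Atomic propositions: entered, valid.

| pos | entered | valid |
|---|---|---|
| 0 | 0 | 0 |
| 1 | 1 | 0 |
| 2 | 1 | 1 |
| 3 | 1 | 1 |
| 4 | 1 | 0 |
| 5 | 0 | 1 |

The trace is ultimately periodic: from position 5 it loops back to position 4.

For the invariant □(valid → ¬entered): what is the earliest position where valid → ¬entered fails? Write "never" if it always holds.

Check valid → ¬entered at each position in order: 0 ✓, 1 ✓.
At position 2 the labels are {entered, valid}, so valid → ¬entered is false there. This is the first violation.

2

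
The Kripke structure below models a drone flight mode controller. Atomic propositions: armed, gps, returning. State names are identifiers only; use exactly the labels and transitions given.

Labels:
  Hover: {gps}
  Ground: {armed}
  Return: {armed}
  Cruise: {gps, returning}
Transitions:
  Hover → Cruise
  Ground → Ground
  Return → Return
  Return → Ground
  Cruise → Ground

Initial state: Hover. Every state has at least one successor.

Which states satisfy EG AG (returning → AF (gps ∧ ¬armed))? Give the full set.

States satisfying AG (returning → AF (gps ∧ ¬armed)): {Hover, Ground, Return, Cruise}.
States satisfying EG AG (returning → AF (gps ∧ ¬armed)): {Hover, Ground, Return, Cruise}.

{Hover, Ground, Return, Cruise}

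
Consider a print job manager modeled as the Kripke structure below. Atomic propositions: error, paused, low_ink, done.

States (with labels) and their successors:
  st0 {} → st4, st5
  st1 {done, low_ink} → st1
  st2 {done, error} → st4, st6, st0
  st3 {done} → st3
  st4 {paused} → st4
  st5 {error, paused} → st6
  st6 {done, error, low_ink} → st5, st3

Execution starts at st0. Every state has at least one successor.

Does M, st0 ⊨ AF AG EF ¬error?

Satisfied

States satisfying AG EF ¬error: {st0, st1, st2, st3, st4, st5, st6}.
States satisfying AF AG EF ¬error: {st0, st1, st2, st3, st4, st5, st6}.
st0 ∈ Sat(AF AG EF ¬error).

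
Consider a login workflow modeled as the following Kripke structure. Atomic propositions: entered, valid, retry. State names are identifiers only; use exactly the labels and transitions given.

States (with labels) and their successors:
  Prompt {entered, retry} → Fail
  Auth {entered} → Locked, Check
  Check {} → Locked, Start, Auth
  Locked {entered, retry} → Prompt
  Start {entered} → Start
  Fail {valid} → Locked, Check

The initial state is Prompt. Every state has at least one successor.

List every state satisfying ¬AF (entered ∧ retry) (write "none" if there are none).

States satisfying entered ∧ retry: {Prompt, Locked}.
States satisfying AF (entered ∧ retry): {Prompt, Locked}.
States satisfying ¬AF (entered ∧ retry): {Auth, Check, Start, Fail}.

{Auth, Check, Start, Fail}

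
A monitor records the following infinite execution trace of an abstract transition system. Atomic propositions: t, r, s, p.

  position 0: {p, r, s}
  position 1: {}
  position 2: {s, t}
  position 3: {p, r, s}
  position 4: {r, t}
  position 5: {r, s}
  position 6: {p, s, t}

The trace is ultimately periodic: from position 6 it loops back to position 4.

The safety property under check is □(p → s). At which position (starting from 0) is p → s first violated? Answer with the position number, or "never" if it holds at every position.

never

p → s holds at every position 0..6, and those are all the positions the trace ever visits, so the invariant □(p → s) is never violated.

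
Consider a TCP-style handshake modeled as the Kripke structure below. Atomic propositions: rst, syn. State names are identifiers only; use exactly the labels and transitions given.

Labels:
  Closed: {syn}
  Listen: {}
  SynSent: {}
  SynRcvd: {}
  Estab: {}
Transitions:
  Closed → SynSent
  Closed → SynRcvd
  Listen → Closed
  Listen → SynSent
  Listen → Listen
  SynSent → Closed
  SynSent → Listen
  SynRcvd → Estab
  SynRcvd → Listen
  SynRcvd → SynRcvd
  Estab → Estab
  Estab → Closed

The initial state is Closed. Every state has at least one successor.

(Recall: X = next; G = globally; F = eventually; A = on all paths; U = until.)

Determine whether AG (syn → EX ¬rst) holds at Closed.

Holds

States satisfying syn → EX ¬rst: {Closed, Listen, SynSent, SynRcvd, Estab}.
States satisfying AG (syn → EX ¬rst): {Closed, Listen, SynSent, SynRcvd, Estab}.
Every state reachable from Closed satisfies syn → EX ¬rst.
Closed ∈ Sat(AG (syn → EX ¬rst)).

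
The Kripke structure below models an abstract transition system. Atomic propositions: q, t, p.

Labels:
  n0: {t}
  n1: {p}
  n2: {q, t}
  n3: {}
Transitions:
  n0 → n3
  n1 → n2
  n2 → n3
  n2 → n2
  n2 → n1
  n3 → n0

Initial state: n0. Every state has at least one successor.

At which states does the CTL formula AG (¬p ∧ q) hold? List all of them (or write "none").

none

States satisfying ¬p ∧ q: {n2}.
States satisfying AG (¬p ∧ q): ∅.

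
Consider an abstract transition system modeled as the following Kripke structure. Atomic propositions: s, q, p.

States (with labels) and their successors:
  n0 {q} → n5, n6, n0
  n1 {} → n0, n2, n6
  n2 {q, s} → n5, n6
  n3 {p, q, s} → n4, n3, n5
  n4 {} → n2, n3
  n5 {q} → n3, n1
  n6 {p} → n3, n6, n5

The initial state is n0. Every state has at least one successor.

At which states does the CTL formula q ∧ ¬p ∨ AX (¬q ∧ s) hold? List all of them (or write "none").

{n0, n2, n5}

States satisfying ¬p: {n0, n1, n2, n4, n5}.
States satisfying q ∧ ¬p: {n0, n2, n5}.
States satisfying ¬q ∧ s: ∅.
States satisfying AX (¬q ∧ s): ∅.
States satisfying q ∧ ¬p ∨ AX (¬q ∧ s): {n0, n2, n5}.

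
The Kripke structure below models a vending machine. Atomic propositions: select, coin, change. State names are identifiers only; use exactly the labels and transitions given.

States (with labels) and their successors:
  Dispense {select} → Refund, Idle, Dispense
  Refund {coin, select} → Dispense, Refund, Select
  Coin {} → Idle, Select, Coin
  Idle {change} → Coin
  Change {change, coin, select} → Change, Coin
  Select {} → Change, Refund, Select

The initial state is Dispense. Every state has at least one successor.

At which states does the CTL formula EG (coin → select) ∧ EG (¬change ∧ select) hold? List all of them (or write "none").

States satisfying coin → select: {Dispense, Refund, Coin, Idle, Change, Select}.
States satisfying EG (coin → select): {Dispense, Refund, Coin, Idle, Change, Select}.
States satisfying ¬change ∧ select: {Dispense, Refund}.
States satisfying EG (¬change ∧ select): {Dispense, Refund}.
States satisfying EG (coin → select) ∧ EG (¬change ∧ select): {Dispense, Refund}.

{Dispense, Refund}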